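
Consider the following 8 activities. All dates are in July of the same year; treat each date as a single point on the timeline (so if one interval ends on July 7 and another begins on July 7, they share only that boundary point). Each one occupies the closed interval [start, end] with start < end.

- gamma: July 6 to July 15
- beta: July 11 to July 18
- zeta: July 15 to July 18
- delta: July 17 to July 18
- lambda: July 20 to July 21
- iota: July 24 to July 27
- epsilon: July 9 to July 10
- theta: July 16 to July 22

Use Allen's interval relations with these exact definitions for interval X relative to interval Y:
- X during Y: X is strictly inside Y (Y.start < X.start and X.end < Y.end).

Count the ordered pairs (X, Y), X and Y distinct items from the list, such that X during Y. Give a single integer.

Checking all 56 ordered pairs for relation 'during'; matching pairs in alphabetical order:
(delta, theta): delta during theta ✓
(epsilon, gamma): epsilon during gamma ✓
(lambda, theta): lambda during theta ✓
Count: 3.

3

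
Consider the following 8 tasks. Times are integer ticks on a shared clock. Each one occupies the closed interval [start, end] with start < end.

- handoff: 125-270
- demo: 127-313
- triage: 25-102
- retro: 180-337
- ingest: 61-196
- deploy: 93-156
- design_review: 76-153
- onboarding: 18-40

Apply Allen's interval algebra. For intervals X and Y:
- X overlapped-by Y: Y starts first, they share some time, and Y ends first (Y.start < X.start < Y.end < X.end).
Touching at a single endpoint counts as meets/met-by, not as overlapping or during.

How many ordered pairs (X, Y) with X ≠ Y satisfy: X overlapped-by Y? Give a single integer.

15

Checking all 56 ordered pairs for relation 'overlapped-by'; matching pairs in alphabetical order:
(demo, deploy): demo overlapped-by deploy ✓
(demo, design_review): demo overlapped-by design_review ✓
(demo, handoff): demo overlapped-by handoff ✓
(demo, ingest): demo overlapped-by ingest ✓
(deploy, design_review): deploy overlapped-by design_review ✓
(deploy, triage): deploy overlapped-by triage ✓
(design_review, triage): design_review overlapped-by triage ✓
(handoff, deploy): handoff overlapped-by deploy ✓
(handoff, design_review): handoff overlapped-by design_review ✓
(handoff, ingest): handoff overlapped-by ingest ✓
(ingest, triage): ingest overlapped-by triage ✓
(retro, demo): retro overlapped-by demo ✓
(retro, handoff): retro overlapped-by handoff ✓
(retro, ingest): retro overlapped-by ingest ✓
(triage, onboarding): triage overlapped-by onboarding ✓
Count: 15.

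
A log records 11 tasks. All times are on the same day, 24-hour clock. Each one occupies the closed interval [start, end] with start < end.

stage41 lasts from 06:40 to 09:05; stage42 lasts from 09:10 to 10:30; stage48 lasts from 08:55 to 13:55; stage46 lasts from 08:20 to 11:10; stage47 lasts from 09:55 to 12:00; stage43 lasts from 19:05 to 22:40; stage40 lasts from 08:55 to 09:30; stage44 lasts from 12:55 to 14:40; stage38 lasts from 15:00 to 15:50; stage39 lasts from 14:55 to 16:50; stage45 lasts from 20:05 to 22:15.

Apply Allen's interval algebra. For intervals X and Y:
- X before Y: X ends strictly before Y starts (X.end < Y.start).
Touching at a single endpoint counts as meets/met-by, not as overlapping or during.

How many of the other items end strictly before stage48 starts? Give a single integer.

Target stage48 = [08:55, 13:55].
stage38 [15:00, 15:50] → after → no.
stage39 [14:55, 16:50] → after → no.
stage40 [08:55, 09:30] → starts → no.
stage41 [06:40, 09:05] → overlaps → no.
stage42 [09:10, 10:30] → during → no.
stage43 [19:05, 22:40] → after → no.
stage44 [12:55, 14:40] → overlapped-by → no.
stage45 [20:05, 22:15] → after → no.
stage46 [08:20, 11:10] → overlaps → no.
stage47 [09:55, 12:00] → during → no.
Total: 0.

0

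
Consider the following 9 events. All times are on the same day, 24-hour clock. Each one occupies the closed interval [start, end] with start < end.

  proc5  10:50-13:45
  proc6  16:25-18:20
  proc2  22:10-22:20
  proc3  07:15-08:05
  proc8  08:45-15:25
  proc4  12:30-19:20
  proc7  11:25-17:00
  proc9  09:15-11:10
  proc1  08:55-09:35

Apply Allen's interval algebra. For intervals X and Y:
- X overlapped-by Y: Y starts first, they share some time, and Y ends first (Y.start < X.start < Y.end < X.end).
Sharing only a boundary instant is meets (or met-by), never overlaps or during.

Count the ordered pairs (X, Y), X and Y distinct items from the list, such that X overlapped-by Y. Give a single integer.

Checking all 72 ordered pairs for relation 'overlapped-by'; matching pairs in alphabetical order:
(proc4, proc5): proc4 overlapped-by proc5 ✓
(proc4, proc7): proc4 overlapped-by proc7 ✓
(proc4, proc8): proc4 overlapped-by proc8 ✓
(proc5, proc9): proc5 overlapped-by proc9 ✓
(proc6, proc7): proc6 overlapped-by proc7 ✓
(proc7, proc5): proc7 overlapped-by proc5 ✓
(proc7, proc8): proc7 overlapped-by proc8 ✓
(proc9, proc1): proc9 overlapped-by proc1 ✓
Count: 8.

8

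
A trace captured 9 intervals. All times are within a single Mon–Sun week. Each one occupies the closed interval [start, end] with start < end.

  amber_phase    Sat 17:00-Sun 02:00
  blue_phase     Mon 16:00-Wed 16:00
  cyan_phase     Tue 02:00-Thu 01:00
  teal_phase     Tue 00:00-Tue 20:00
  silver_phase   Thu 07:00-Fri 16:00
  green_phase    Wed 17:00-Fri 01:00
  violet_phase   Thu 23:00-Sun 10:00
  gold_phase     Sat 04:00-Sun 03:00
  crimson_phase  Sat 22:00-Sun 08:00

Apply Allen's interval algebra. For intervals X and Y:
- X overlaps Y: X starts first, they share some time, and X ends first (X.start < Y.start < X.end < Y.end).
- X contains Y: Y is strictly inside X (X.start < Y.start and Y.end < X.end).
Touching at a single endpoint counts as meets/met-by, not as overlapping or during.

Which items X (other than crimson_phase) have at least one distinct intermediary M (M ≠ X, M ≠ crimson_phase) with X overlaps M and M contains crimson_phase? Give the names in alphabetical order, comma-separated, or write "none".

Target crimson_phase = [Sat 22:00, Sun 08:00].
Intermediaries M with M contains crimson_phase: violet_phase.
Via violet_phase — items with X overlaps violet_phase: green_phase, silver_phase.
Union: green_phase, silver_phase.

green_phase, silver_phase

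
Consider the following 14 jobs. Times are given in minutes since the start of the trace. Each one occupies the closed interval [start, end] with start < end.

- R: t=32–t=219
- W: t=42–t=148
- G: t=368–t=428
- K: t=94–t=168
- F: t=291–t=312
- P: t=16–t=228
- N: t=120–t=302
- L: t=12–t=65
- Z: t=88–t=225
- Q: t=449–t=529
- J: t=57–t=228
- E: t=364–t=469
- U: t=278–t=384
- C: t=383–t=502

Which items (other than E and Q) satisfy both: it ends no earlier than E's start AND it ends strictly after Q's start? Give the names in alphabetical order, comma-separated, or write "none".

Conditions: its end is no earlier than E's start (X.end >= t=364) AND its end is strictly after Q's start (X.end > t=449).
C: end t=502 >= t=364? ✓; end t=502 > t=449? ✓ → yes.
F: end t=312 >= t=364? ✗; end t=312 > t=449? ✗ → no.
G: end t=428 >= t=364? ✓; end t=428 > t=449? ✗ → no.
J: end t=228 >= t=364? ✗; end t=228 > t=449? ✗ → no.
K: end t=168 >= t=364? ✗; end t=168 > t=449? ✗ → no.
L: end t=65 >= t=364? ✗; end t=65 > t=449? ✗ → no.
N: end t=302 >= t=364? ✗; end t=302 > t=449? ✗ → no.
P: end t=228 >= t=364? ✗; end t=228 > t=449? ✗ → no.
R: end t=219 >= t=364? ✗; end t=219 > t=449? ✗ → no.
U: end t=384 >= t=364? ✓; end t=384 > t=449? ✗ → no.
W: end t=148 >= t=364? ✗; end t=148 > t=449? ✗ → no.
Z: end t=225 >= t=364? ✗; end t=225 > t=449? ✗ → no.
Result: C.

C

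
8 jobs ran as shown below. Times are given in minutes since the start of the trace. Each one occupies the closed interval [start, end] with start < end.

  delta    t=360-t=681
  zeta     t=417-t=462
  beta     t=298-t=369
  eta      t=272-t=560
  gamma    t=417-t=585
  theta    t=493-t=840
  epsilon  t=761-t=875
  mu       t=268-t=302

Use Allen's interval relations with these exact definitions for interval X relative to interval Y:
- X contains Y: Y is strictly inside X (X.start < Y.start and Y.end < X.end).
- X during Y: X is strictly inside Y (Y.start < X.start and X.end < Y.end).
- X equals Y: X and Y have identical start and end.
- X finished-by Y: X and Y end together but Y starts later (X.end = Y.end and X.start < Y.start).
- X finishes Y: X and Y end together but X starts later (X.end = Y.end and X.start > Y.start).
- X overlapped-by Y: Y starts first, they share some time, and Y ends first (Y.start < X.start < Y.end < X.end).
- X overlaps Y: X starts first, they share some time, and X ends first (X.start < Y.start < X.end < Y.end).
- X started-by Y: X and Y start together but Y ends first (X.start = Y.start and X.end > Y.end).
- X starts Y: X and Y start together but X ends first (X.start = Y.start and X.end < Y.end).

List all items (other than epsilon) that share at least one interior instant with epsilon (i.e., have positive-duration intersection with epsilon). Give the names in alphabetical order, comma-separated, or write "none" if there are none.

Target epsilon = [t=761, t=875].
beta [t=298, t=369] → before → no.
delta [t=360, t=681] → before → no.
eta [t=272, t=560] → before → no.
gamma [t=417, t=585] → before → no.
mu [t=268, t=302] → before → no.
theta [t=493, t=840] → overlaps → yes.
zeta [t=417, t=462] → before → no.
Result: theta.

theta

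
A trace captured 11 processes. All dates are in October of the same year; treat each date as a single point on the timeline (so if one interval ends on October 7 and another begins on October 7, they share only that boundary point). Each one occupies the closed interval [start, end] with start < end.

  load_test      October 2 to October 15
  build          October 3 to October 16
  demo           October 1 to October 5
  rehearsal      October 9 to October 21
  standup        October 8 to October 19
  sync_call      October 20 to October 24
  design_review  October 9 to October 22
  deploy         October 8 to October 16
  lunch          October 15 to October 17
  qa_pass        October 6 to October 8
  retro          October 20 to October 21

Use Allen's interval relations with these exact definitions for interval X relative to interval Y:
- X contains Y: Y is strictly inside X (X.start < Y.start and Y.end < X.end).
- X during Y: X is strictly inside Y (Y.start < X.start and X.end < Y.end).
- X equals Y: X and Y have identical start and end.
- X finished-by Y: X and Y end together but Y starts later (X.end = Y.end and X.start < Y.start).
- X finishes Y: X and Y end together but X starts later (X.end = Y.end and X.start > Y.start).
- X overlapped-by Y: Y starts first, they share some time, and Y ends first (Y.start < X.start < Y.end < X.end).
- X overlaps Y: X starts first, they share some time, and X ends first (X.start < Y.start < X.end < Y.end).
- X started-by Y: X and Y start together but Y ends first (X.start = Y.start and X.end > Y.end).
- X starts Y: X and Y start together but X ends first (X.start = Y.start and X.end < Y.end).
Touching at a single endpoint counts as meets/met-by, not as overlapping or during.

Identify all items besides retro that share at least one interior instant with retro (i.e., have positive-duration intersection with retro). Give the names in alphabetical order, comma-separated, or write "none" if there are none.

Target retro = [October 20, October 21].
build [October 3, October 16] → before → no.
demo [October 1, October 5] → before → no.
deploy [October 8, October 16] → before → no.
design_review [October 9, October 22] → contains → yes.
load_test [October 2, October 15] → before → no.
lunch [October 15, October 17] → before → no.
qa_pass [October 6, October 8] → before → no.
rehearsal [October 9, October 21] → finished-by → yes.
standup [October 8, October 19] → before → no.
sync_call [October 20, October 24] → started-by → yes.
Result: design_review, rehearsal, sync_call.

design_review, rehearsal, sync_call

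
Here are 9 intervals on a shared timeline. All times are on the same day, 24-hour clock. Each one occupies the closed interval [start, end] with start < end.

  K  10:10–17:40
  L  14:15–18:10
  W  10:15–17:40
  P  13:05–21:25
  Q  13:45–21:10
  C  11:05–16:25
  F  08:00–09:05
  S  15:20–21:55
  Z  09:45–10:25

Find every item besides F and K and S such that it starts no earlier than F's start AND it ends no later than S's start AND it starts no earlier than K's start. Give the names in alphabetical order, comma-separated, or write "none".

Conditions: its start is no earlier than F's start (X.start >= 08:00) AND its end is no later than S's start (X.end <= 15:20) AND its start is no earlier than K's start (X.start >= 10:10).
C: start 11:05 >= 08:00? ✓; end 16:25 <= 15:20? ✗; start 11:05 >= 10:10? ✓ → no.
L: start 14:15 >= 08:00? ✓; end 18:10 <= 15:20? ✗; start 14:15 >= 10:10? ✓ → no.
P: start 13:05 >= 08:00? ✓; end 21:25 <= 15:20? ✗; start 13:05 >= 10:10? ✓ → no.
Q: start 13:45 >= 08:00? ✓; end 21:10 <= 15:20? ✗; start 13:45 >= 10:10? ✓ → no.
W: start 10:15 >= 08:00? ✓; end 17:40 <= 15:20? ✗; start 10:15 >= 10:10? ✓ → no.
Z: start 09:45 >= 08:00? ✓; end 10:25 <= 15:20? ✓; start 09:45 >= 10:10? ✗ → no.
Result: none.

none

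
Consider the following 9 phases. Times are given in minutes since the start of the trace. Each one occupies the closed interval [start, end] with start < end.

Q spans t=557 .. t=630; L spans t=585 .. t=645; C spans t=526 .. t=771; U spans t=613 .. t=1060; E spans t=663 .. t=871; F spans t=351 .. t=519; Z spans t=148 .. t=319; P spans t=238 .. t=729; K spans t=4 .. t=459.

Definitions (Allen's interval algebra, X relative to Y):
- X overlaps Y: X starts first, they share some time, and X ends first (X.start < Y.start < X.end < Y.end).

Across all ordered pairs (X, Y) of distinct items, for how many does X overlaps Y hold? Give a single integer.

Checking all 72 ordered pairs for relation 'overlaps'; matching pairs in alphabetical order:
(C, E): C overlaps E ✓
(C, U): C overlaps U ✓
(K, F): K overlaps F ✓
(K, P): K overlaps P ✓
(L, U): L overlaps U ✓
(P, C): P overlaps C ✓
(P, E): P overlaps E ✓
(P, U): P overlaps U ✓
(Q, L): Q overlaps L ✓
(Q, U): Q overlaps U ✓
(Z, P): Z overlaps P ✓
Count: 11.

11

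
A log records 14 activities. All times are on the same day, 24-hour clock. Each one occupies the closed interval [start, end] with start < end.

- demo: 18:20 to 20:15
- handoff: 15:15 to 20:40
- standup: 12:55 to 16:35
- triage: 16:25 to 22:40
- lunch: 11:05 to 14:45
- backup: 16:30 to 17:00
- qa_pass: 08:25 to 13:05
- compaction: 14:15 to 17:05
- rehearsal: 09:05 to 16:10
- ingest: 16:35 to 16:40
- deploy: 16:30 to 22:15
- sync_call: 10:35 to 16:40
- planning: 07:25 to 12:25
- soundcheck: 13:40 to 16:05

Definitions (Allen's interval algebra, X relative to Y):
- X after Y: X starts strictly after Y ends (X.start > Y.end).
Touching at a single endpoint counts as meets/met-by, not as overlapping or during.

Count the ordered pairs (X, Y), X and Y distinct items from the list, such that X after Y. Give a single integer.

Checking all 182 ordered pairs for relation 'after'; matching pairs in alphabetical order:
(backup, lunch): backup after lunch ✓
(backup, planning): backup after planning ✓
(backup, qa_pass): backup after qa_pass ✓
(backup, rehearsal): backup after rehearsal ✓
(backup, soundcheck): backup after soundcheck ✓
(compaction, planning): compaction after planning ✓
(compaction, qa_pass): compaction after qa_pass ✓
(demo, backup): demo after backup ✓
(demo, compaction): demo after compaction ✓
(demo, ingest): demo after ingest ✓
(demo, lunch): demo after lunch ✓
(demo, planning): demo after planning ✓
(demo, qa_pass): demo after qa_pass ✓
(demo, rehearsal): demo after rehearsal ✓
(demo, soundcheck): demo after soundcheck ✓
(demo, standup): demo after standup ✓
(demo, sync_call): demo after sync_call ✓
(deploy, lunch): deploy after lunch ✓
(deploy, planning): deploy after planning ✓
(deploy, qa_pass): deploy after qa_pass ✓
(deploy, rehearsal): deploy after rehearsal ✓
(deploy, soundcheck): deploy after soundcheck ✓
(handoff, lunch): handoff after lunch ✓
(handoff, planning): handoff after planning ✓
... plus 14 further pairs not listed.
Count: 38.

38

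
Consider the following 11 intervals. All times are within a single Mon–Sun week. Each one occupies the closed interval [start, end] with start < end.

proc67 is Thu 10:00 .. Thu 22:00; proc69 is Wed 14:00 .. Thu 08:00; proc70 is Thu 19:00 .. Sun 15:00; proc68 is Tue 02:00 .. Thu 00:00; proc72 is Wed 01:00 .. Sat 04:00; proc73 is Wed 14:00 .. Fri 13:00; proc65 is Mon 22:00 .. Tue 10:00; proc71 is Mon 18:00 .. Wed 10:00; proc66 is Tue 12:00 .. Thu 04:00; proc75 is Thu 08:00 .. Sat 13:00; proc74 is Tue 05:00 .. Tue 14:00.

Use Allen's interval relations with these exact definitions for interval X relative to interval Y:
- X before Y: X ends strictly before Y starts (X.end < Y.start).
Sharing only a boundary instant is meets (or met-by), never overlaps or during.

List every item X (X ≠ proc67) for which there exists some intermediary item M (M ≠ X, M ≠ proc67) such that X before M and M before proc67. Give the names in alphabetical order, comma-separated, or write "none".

Target proc67 = [Thu 10:00, Thu 22:00].
Intermediaries M with M before proc67: proc65, proc66, proc68, proc69, proc71, proc74.
Via proc65 — items with X before proc65: none.
Via proc66 — items with X before proc66: proc65.
Via proc68 — items with X before proc68: none.
Via proc69 — items with X before proc69: proc65, proc71, proc74.
Via proc71 — items with X before proc71: none.
Via proc74 — items with X before proc74: none.
Union: proc65, proc71, proc74.

proc65, proc71, proc74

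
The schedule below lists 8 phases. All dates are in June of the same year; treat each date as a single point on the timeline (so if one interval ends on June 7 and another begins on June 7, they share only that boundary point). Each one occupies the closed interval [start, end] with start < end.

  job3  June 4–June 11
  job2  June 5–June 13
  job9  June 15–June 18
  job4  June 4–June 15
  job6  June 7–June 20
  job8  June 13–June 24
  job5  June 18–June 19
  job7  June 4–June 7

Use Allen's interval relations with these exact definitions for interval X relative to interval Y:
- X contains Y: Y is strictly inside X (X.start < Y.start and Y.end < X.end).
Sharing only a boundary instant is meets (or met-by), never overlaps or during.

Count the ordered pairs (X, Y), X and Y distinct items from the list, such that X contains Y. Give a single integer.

Checking all 56 ordered pairs for relation 'contains'; matching pairs in alphabetical order:
(job4, job2): job4 contains job2 ✓
(job6, job5): job6 contains job5 ✓
(job6, job9): job6 contains job9 ✓
(job8, job5): job8 contains job5 ✓
(job8, job9): job8 contains job9 ✓
Count: 5.

5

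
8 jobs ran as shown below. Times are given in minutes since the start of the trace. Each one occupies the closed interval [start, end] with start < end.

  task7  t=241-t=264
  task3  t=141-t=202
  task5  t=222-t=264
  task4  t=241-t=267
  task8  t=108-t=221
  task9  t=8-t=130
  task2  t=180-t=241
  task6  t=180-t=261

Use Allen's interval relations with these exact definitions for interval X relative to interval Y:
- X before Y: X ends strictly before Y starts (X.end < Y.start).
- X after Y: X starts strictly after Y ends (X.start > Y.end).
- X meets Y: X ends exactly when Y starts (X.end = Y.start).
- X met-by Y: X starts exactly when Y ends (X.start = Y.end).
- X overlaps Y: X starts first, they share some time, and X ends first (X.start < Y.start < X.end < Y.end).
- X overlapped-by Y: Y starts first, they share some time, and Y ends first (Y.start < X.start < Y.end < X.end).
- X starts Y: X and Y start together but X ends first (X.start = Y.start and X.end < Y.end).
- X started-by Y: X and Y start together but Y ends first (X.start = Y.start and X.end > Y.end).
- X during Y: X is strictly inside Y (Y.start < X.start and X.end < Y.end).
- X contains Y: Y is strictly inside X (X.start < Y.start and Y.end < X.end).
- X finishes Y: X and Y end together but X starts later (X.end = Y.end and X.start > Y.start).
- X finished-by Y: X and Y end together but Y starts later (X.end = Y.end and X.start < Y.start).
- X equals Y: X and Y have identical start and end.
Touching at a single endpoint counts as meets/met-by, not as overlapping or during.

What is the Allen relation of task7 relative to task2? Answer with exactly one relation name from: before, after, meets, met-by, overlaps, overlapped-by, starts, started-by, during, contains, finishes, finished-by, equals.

met-by

task7 = [t=241, t=264]; task2 = [t=180, t=241].
Compare endpoints: task7.start > task2.start, task7.start = task2.end, task7.end > task2.start, task7.end > task2.end.
That pattern is 'met-by'.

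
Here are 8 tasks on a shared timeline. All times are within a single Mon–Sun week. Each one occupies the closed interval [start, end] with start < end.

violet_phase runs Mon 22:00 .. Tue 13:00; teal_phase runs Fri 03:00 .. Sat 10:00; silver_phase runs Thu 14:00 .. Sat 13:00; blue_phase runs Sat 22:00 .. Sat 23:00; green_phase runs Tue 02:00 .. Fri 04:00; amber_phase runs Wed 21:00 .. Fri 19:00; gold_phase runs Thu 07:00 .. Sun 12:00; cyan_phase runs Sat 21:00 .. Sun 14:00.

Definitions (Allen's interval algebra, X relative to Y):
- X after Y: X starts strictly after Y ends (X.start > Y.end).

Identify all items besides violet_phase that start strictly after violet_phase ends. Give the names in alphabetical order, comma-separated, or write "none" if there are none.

amber_phase, blue_phase, cyan_phase, gold_phase, silver_phase, teal_phase

Target violet_phase = [Mon 22:00, Tue 13:00].
amber_phase [Wed 21:00, Fri 19:00] → after → yes.
blue_phase [Sat 22:00, Sat 23:00] → after → yes.
cyan_phase [Sat 21:00, Sun 14:00] → after → yes.
gold_phase [Thu 07:00, Sun 12:00] → after → yes.
green_phase [Tue 02:00, Fri 04:00] → overlapped-by → no.
silver_phase [Thu 14:00, Sat 13:00] → after → yes.
teal_phase [Fri 03:00, Sat 10:00] → after → yes.
Result: amber_phase, blue_phase, cyan_phase, gold_phase, silver_phase, teal_phase.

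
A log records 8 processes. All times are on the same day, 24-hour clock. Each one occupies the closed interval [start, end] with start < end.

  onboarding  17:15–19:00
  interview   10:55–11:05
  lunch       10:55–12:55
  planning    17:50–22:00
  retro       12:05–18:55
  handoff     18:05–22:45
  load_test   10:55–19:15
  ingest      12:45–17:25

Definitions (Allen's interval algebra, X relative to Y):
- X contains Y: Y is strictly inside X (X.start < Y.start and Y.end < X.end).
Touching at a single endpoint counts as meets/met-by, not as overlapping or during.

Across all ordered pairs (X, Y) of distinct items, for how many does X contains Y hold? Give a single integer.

Checking all 56 ordered pairs for relation 'contains'; matching pairs in alphabetical order:
(load_test, ingest): load_test contains ingest ✓
(load_test, onboarding): load_test contains onboarding ✓
(load_test, retro): load_test contains retro ✓
(retro, ingest): retro contains ingest ✓
Count: 4.

4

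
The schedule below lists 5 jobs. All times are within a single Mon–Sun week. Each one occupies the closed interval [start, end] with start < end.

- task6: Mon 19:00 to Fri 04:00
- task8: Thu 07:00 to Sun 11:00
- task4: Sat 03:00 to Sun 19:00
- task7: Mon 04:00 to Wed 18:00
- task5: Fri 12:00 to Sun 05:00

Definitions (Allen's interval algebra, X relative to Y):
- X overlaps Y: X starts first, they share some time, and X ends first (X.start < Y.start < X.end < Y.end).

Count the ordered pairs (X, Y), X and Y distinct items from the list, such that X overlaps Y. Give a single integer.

Checking all 20 ordered pairs for relation 'overlaps'; matching pairs in alphabetical order:
(task5, task4): task5 overlaps task4 ✓
(task6, task8): task6 overlaps task8 ✓
(task7, task6): task7 overlaps task6 ✓
(task8, task4): task8 overlaps task4 ✓
Count: 4.

4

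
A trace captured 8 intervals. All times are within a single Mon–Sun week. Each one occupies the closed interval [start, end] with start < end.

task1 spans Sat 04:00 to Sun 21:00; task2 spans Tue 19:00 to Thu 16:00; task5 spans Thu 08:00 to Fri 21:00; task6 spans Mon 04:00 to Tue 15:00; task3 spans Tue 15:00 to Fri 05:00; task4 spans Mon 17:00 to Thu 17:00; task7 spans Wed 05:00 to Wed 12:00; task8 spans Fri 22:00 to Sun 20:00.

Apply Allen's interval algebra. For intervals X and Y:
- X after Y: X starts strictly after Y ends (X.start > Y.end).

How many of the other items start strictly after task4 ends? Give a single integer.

2

Target task4 = [Mon 17:00, Thu 17:00].
task1 [Sat 04:00, Sun 21:00] → after → counts.
task2 [Tue 19:00, Thu 16:00] → during → no.
task3 [Tue 15:00, Fri 05:00] → overlapped-by → no.
task5 [Thu 08:00, Fri 21:00] → overlapped-by → no.
task6 [Mon 04:00, Tue 15:00] → overlaps → no.
task7 [Wed 05:00, Wed 12:00] → during → no.
task8 [Fri 22:00, Sun 20:00] → after → counts.
Total: 2.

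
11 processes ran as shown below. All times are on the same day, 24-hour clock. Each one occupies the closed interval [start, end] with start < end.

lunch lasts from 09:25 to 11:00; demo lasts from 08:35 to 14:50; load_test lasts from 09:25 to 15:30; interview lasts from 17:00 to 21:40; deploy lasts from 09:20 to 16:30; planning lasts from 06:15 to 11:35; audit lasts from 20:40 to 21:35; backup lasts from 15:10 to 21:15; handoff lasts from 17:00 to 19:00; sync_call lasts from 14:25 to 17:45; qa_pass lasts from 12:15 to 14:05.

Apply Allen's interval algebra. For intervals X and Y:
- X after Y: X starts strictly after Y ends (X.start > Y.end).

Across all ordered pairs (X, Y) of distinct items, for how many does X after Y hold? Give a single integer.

Checking all 110 ordered pairs for relation 'after'; matching pairs in alphabetical order:
(audit, demo): audit after demo ✓
(audit, deploy): audit after deploy ✓
(audit, handoff): audit after handoff ✓
(audit, load_test): audit after load_test ✓
(audit, lunch): audit after lunch ✓
(audit, planning): audit after planning ✓
(audit, qa_pass): audit after qa_pass ✓
(audit, sync_call): audit after sync_call ✓
(backup, demo): backup after demo ✓
(backup, lunch): backup after lunch ✓
(backup, planning): backup after planning ✓
(backup, qa_pass): backup after qa_pass ✓
(handoff, demo): handoff after demo ✓
(handoff, deploy): handoff after deploy ✓
(handoff, load_test): handoff after load_test ✓
(handoff, lunch): handoff after lunch ✓
(handoff, planning): handoff after planning ✓
(handoff, qa_pass): handoff after qa_pass ✓
(interview, demo): interview after demo ✓
(interview, deploy): interview after deploy ✓
(interview, load_test): interview after load_test ✓
(interview, lunch): interview after lunch ✓
(interview, planning): interview after planning ✓
(interview, qa_pass): interview after qa_pass ✓
... plus 5 further pairs not listed.
Count: 29.

29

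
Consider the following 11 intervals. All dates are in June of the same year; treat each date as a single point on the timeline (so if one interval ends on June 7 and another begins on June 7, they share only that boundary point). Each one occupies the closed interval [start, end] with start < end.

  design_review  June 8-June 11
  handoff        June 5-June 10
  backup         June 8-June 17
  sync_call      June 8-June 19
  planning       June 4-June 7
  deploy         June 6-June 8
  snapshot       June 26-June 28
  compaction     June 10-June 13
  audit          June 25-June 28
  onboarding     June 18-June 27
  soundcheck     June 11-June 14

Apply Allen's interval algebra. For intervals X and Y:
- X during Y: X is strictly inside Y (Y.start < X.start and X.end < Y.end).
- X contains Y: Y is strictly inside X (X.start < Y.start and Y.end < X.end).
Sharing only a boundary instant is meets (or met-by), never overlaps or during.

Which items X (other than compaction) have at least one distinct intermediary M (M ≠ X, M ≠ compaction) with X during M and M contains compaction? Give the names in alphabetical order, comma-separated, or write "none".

soundcheck

Target compaction = [June 10, June 13].
Intermediaries M with M contains compaction: backup, sync_call.
Via backup — items with X during backup: soundcheck.
Via sync_call — items with X during sync_call: soundcheck.
Union: soundcheck.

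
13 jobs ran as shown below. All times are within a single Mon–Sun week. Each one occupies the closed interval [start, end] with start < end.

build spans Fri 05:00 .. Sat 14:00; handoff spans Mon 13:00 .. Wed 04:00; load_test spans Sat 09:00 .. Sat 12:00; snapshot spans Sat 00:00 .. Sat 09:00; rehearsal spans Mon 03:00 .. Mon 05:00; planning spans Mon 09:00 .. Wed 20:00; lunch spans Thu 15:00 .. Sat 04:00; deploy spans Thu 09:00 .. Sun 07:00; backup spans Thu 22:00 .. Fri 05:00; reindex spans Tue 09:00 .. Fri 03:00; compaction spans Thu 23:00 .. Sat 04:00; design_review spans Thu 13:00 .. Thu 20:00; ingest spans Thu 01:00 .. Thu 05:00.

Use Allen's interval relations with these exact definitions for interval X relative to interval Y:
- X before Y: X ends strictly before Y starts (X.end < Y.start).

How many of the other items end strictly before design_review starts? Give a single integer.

Target design_review = [Thu 13:00, Thu 20:00].
backup [Thu 22:00, Fri 05:00] → after → no.
build [Fri 05:00, Sat 14:00] → after → no.
compaction [Thu 23:00, Sat 04:00] → after → no.
deploy [Thu 09:00, Sun 07:00] → contains → no.
handoff [Mon 13:00, Wed 04:00] → before → counts.
ingest [Thu 01:00, Thu 05:00] → before → counts.
load_test [Sat 09:00, Sat 12:00] → after → no.
lunch [Thu 15:00, Sat 04:00] → overlapped-by → no.
planning [Mon 09:00, Wed 20:00] → before → counts.
rehearsal [Mon 03:00, Mon 05:00] → before → counts.
reindex [Tue 09:00, Fri 03:00] → contains → no.
snapshot [Sat 00:00, Sat 09:00] → after → no.
Total: 4.

4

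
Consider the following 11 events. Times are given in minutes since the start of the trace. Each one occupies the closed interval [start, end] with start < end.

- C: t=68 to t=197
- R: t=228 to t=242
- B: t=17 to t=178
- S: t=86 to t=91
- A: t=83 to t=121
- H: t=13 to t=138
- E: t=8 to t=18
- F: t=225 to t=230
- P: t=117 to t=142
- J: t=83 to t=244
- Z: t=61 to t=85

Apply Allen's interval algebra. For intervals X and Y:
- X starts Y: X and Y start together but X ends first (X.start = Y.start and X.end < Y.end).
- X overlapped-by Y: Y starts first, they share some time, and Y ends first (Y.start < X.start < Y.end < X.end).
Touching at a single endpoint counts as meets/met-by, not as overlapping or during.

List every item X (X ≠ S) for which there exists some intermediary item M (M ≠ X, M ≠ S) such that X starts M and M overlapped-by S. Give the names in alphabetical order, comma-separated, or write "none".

none

Target S = [t=86, t=91].
Intermediaries M with M overlapped-by S: none.
Union: none.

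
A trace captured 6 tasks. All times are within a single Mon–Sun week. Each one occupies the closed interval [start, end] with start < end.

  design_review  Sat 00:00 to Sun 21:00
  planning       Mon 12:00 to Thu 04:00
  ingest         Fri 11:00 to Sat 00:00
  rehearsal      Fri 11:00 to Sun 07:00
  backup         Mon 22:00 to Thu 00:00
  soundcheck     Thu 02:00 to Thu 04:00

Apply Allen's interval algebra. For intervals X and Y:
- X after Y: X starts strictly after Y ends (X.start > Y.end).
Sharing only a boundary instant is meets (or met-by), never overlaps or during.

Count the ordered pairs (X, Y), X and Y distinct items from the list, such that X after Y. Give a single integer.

Checking all 30 ordered pairs for relation 'after'; matching pairs in alphabetical order:
(design_review, backup): design_review after backup ✓
(design_review, planning): design_review after planning ✓
(design_review, soundcheck): design_review after soundcheck ✓
(ingest, backup): ingest after backup ✓
(ingest, planning): ingest after planning ✓
(ingest, soundcheck): ingest after soundcheck ✓
(rehearsal, backup): rehearsal after backup ✓
(rehearsal, planning): rehearsal after planning ✓
(rehearsal, soundcheck): rehearsal after soundcheck ✓
(soundcheck, backup): soundcheck after backup ✓
Count: 10.

10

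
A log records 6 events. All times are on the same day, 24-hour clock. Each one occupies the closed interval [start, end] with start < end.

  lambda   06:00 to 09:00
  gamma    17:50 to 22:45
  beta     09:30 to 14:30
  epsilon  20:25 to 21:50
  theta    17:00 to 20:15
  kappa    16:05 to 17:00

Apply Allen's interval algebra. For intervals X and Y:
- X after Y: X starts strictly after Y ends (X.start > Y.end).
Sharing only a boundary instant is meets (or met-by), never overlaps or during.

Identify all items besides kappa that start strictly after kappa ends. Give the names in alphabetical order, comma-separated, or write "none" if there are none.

epsilon, gamma

Target kappa = [16:05, 17:00].
beta [09:30, 14:30] → before → no.
epsilon [20:25, 21:50] → after → yes.
gamma [17:50, 22:45] → after → yes.
lambda [06:00, 09:00] → before → no.
theta [17:00, 20:15] → met-by → no.
Result: epsilon, gamma.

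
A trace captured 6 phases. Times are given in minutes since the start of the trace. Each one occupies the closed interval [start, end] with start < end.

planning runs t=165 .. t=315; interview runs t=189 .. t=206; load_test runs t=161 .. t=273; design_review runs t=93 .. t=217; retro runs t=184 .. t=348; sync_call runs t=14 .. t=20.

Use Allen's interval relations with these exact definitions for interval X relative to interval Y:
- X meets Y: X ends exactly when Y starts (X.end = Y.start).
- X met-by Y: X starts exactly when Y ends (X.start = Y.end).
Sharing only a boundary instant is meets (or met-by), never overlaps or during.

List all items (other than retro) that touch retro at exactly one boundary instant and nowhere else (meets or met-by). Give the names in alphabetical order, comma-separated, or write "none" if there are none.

none

Target retro = [t=184, t=348].
design_review [t=93, t=217] → overlaps → no.
interview [t=189, t=206] → during → no.
load_test [t=161, t=273] → overlaps → no.
planning [t=165, t=315] → overlaps → no.
sync_call [t=14, t=20] → before → no.
Result: none.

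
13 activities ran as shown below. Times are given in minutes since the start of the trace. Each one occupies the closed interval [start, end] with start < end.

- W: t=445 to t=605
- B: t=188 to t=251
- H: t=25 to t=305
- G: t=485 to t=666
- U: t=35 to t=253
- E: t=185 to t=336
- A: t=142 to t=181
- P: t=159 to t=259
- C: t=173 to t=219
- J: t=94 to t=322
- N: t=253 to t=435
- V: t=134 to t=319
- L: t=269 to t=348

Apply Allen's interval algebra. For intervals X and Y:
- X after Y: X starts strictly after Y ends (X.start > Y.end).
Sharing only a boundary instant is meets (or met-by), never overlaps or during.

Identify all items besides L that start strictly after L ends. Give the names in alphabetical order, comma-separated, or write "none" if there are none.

G, W

Target L = [t=269, t=348].
A [t=142, t=181] → before → no.
B [t=188, t=251] → before → no.
C [t=173, t=219] → before → no.
E [t=185, t=336] → overlaps → no.
G [t=485, t=666] → after → yes.
H [t=25, t=305] → overlaps → no.
J [t=94, t=322] → overlaps → no.
N [t=253, t=435] → contains → no.
P [t=159, t=259] → before → no.
U [t=35, t=253] → before → no.
V [t=134, t=319] → overlaps → no.
W [t=445, t=605] → after → yes.
Result: G, W.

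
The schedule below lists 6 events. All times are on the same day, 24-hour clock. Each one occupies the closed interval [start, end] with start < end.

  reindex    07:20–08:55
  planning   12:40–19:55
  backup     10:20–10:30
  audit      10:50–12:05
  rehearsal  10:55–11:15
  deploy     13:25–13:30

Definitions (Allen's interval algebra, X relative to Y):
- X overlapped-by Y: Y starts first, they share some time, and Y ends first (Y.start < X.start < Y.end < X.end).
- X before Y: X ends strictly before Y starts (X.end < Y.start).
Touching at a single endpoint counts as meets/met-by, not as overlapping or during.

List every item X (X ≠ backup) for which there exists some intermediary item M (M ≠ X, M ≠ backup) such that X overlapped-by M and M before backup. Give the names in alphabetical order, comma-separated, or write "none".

Target backup = [10:20, 10:30].
Intermediaries M with M before backup: reindex.
Via reindex — items with X overlapped-by reindex: none.
Union: none.

none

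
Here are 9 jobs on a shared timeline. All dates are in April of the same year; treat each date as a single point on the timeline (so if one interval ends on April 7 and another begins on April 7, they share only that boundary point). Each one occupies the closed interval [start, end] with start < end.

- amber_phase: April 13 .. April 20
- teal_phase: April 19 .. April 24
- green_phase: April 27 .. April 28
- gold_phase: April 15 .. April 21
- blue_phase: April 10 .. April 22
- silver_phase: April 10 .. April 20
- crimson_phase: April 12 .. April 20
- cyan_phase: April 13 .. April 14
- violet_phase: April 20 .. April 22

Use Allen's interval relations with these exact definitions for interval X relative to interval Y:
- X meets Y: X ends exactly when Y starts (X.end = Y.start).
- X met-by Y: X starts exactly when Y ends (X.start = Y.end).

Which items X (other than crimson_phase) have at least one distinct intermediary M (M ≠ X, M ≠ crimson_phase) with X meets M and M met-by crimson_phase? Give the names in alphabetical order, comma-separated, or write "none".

amber_phase, silver_phase

Target crimson_phase = [April 12, April 20].
Intermediaries M with M met-by crimson_phase: violet_phase.
Via violet_phase — items with X meets violet_phase: amber_phase, silver_phase.
Union: amber_phase, silver_phase.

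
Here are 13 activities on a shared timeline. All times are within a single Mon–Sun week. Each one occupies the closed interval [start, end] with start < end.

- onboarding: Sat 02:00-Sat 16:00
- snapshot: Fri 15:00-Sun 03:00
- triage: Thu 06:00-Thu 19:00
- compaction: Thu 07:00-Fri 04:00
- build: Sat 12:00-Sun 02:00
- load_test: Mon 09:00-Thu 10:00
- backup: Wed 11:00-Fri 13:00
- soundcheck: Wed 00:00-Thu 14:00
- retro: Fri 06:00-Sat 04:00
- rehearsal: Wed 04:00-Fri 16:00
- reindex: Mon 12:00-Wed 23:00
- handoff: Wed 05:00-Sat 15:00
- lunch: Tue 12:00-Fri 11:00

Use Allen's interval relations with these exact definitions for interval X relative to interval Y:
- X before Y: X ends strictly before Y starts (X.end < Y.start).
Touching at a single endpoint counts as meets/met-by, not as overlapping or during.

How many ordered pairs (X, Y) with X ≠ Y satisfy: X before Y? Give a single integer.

Checking all 156 ordered pairs for relation 'before'; matching pairs in alphabetical order:
(backup, build): backup before build ✓
(backup, onboarding): backup before onboarding ✓
(backup, snapshot): backup before snapshot ✓
(compaction, build): compaction before build ✓
(compaction, onboarding): compaction before onboarding ✓
(compaction, retro): compaction before retro ✓
(compaction, snapshot): compaction before snapshot ✓
(load_test, build): load_test before build ✓
(load_test, onboarding): load_test before onboarding ✓
(load_test, retro): load_test before retro ✓
(load_test, snapshot): load_test before snapshot ✓
(lunch, build): lunch before build ✓
(lunch, onboarding): lunch before onboarding ✓
(lunch, snapshot): lunch before snapshot ✓
(rehearsal, build): rehearsal before build ✓
(rehearsal, onboarding): rehearsal before onboarding ✓
(reindex, build): reindex before build ✓
(reindex, compaction): reindex before compaction ✓
(reindex, onboarding): reindex before onboarding ✓
(reindex, retro): reindex before retro ✓
(reindex, snapshot): reindex before snapshot ✓
(reindex, triage): reindex before triage ✓
(retro, build): retro before build ✓
(soundcheck, build): soundcheck before build ✓
... plus 7 further pairs not listed.
Count: 31.

31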